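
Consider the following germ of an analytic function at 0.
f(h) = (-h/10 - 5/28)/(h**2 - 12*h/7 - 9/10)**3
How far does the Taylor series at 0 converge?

The radius of convergence is -6/7 + (3/70)*sqrt(890).

Denominator factor (h**2 - 12*h/7 - 9/10)^3: discriminant 1602/245, real irrational roots 6/7 + (3/70)*sqrt(890) and 6/7 - (3/70)*sqrt(890); poles of order 3, moduli 6/7 + (3/70)*sqrt(890) and -6/7 + (3/70)*sqrt(890).
The radius of convergence is the smallest modulus among the singular points: -6/7 + (3/70)*sqrt(890).


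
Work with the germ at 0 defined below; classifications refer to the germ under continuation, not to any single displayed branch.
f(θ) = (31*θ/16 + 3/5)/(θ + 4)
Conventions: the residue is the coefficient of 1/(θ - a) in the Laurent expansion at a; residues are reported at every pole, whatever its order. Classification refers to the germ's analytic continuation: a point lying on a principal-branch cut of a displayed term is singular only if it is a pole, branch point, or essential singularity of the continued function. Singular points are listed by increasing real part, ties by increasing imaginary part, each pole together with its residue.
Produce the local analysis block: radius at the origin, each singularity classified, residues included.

Denominator factor (θ + 4): pole of order 1 at -4, modulus 4.
The radius of convergence is the smallest modulus among the singular points: 4.
At the order-1 pole -4 set g(θ) = (θ - (-4))*f(θ) = 31*θ/16 + 3/5.
Simple pole: residue = g(a) at a = -4, which is -143/20.

Radius of convergence at 0: 4.
At -4: a pole of order 1; residue -143/20.


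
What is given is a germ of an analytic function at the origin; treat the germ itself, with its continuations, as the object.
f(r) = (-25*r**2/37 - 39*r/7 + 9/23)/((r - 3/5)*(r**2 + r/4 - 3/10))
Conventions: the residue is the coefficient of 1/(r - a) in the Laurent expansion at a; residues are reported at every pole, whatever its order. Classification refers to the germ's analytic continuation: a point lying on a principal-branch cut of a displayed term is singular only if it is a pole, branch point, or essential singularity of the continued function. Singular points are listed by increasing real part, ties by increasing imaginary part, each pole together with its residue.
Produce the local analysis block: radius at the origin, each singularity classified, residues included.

Denominator factor (r - 3/5): pole of order 1 at 3/5, modulus 3/5.
Denominator factor (r**2 + r/4 - 3/10): discriminant 101/80, real irrational roots -1/8 + (1/40)*sqrt(505) and -1/8 - (1/40)*sqrt(505); poles of order 1, moduli -1/8 + (1/40)*sqrt(505) and 1/8 + (1/40)*sqrt(505).
The radius of convergence is the smallest modulus among the singular points: -1/8 + (1/40)*sqrt(505).
The factor r**2 + r/4 - 3/10 splits as (r - a)(r - a') with a = -1/8 - (1/40)*sqrt(505), a' = -1/8 + (1/40)*sqrt(505). At the order-1 pole a set g(r) = (r - a)*f(r) = [(-25*r**2/37 - 39*r/7 + 9/23)/(r - 3/5)] / (r - a').
Simple pole: residue = g(a) at a = -1/8 - (1/40)*sqrt(505), which is 606205/83398 - (1713755/8423198)*sqrt(505).
The factor r**2 + r/4 - 3/10 splits as (r - a)(r - a') with a = -1/8 + (1/40)*sqrt(505), a' = -1/8 - (1/40)*sqrt(505). At the order-1 pole a set g(r) = (r - a)*f(r) = [(-25*r**2/37 - 39*r/7 + 9/23)/(r - 3/5)] / (r - a').
Simple pole: residue = g(a) at a = -1/8 + (1/40)*sqrt(505), which is 606205/83398 + (1713755/8423198)*sqrt(505).
At the order-1 pole 3/5 set g(r) = (r - (3/5))*f(r) = (-25*r**2/37 - 39*r/7 + 9/23)/(r**2 + r/4 - 3/10).
Simple pole: residue = g(a) at a = 3/5, which is -634380/41699.
List the singular points by increasing real part (a conjugate pair: the negative imaginary part first).

Radius of convergence at 0: -1/8 + (1/40)*sqrt(505).
At -1/8 - (1/40)*sqrt(505): a pole of order 1; residue 606205/83398 - (1713755/8423198)*sqrt(505).
At -1/8 + (1/40)*sqrt(505): a pole of order 1; residue 606205/83398 + (1713755/8423198)*sqrt(505).
At 3/5: a pole of order 1; residue -634380/41699.


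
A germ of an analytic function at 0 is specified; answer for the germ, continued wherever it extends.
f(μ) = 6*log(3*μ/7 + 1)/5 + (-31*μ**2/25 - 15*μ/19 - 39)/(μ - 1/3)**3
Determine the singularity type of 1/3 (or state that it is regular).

The denominator factor μ - 1/3 vanishes at 1/3 and appears to the power 3; the numerator there equals -168439/4275, nonzero, and no other factor vanishes.
The branch terms are analytic at this point.
Hence a pole whose order is the multiplicity, 3.

The point is a pole of order 3.


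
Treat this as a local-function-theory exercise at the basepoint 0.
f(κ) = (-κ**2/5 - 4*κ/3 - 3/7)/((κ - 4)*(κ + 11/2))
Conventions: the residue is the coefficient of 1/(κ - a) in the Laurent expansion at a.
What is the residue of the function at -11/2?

The residue is -359/3990.

At the order-1 pole -11/2 set g(κ) = (κ - (-11/2))*f(κ) = (-κ**2/5 - 4*κ/3 - 3/7)/(κ - 4).
Simple pole: residue = g(a) at a = -11/2, which is -359/3990.


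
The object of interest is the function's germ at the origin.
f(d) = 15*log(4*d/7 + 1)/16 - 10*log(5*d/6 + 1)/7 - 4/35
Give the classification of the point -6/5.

The point is a logarithmic branch point.

The term (-10/7)*log(1 - d/(-6/5)) has argument 1 - -6/5/(-6/5) = 0 at -6/5: a logarithmic (infinitely-sheeted) branch point; the remaining terms are analytic or single-valued there.


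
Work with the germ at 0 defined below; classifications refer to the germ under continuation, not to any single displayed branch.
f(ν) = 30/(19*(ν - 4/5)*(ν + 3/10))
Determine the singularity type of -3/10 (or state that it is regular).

The point is a pole of order 1.

The denominator factor ν + 3/10 vanishes at -3/10 and appears to the power 1; the numerator there equals 30/19, nonzero, and no other factor vanishes.
Hence a pole whose order is the multiplicity, 1.


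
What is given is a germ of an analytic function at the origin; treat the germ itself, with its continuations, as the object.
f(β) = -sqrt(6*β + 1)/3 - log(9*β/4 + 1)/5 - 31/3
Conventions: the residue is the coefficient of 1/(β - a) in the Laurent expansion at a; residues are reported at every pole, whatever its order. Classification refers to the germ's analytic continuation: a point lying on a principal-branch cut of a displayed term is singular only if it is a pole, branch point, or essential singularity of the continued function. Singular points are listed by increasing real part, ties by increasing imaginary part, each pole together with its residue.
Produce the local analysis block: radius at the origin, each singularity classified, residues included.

Radius of convergence at 0: 1/6.
At -4/9: a logarithmic branch point.
At -1/6: an algebraic (square-root) branch point.

Branch term (-1/3)*sqrt(1 - β/(-1/6)): its argument vanishes at β = -1/6, a square-root branch point, modulus 1/6.
Branch term (-1/5)*log(1 - β/(-4/9)): its argument vanishes at β = -4/9, a logarithmic branch point, modulus 4/9.
The radius of convergence is the smallest modulus among the singular points: 1/6.
List the singular points by increasing real part (a conjugate pair: the negative imaginary part first).


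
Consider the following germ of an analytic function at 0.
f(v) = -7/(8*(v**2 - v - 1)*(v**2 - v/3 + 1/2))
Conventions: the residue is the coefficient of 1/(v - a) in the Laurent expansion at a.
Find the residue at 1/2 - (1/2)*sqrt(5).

The residue is 21/202 + (231/2020)*sqrt(5).

The factor v**2 - v - 1 splits as (v - a)(v - a') with a = 1/2 - (1/2)*sqrt(5), a' = 1/2 + (1/2)*sqrt(5). At the order-1 pole a set g(v) = (v - a)*f(v) = [-7/(8*(v**2 - v/3 + 1/2))] / (v - a').
Simple pole: residue = g(a) at a = 1/2 - (1/2)*sqrt(5), which is 21/202 + (231/2020)*sqrt(5).


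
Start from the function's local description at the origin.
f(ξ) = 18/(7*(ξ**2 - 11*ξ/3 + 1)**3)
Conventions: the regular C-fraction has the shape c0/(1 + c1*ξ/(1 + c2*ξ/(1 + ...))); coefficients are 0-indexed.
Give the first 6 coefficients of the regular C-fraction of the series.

Taylor coefficients (expand at 0): a_0 = 18/7, a_1 = 198/7, a_2 = 1398/7, a_3 = 24244/21, a_4 = 124954/21, a_5 = 1793374/63.
c0 = a_0 = 18/7. Peel one level at a time: if S = 1 + c*ξ/S' with S'(0) = 1, then c is the ξ-coefficient of S and S' = c*ξ/(S - 1).
S_1 = c0/f = 1 + (-11)*ξ + (130/3)*ξ^2 + ...; c1 = -11.
S_2 = c1*ξ/(S_1 - 1) = 1 + (130/33)*ξ + (29525/3267)*ξ^2 + ...; c2 = 130/33.
S_3 = c2*ξ/(S_2 - 1) = 1 + (-5905/2574)*ξ + (93469/54756)*ξ^2 + ...; c3 = -5905/2574.
S_4 = c3*ξ/(S_3 - 1) = 1 + (1028159/1381770)*ξ + (1102810456/941463675)*ξ^2 + ...; c4 = 1028159/1381770.
S_5 = c4*ξ/(S_4 - 1) = 1 + (-2606642896/1655803335)*ξ + ...; c5 = -2606642896/1655803335.

The regular C-fraction coefficients are [18/7, -11, 130/33, -5905/2574, 1028159/1381770, -2606642896/1655803335].


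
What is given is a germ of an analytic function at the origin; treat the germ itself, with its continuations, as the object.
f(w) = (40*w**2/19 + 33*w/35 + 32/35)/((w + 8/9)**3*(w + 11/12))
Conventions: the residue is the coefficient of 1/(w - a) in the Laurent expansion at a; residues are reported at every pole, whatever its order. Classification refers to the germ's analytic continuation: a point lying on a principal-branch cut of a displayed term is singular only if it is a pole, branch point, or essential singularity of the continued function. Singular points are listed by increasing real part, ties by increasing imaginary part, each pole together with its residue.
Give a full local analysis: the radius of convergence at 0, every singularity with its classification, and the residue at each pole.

Denominator factor (w + 11/12): pole of order 1 at -11/12, modulus 11/12.
Denominator factor (w + 8/9)^3: pole of order 3 at -8/9, modulus 8/9.
The radius of convergence is the smallest modulus among the singular points: 8/9.
At the order-1 pole -11/12 set g(w) = (w - (-11/12))*f(w) = (40*w**2/19 + 33*w/35 + 32/35)/(w + 8/9)**3.
Simple pole: residue = g(a) at a = -11/12, which is -8062416/95.
At the order-3 pole -8/9 set g(w) = (w - (-8/9))^3*f(w) = (40*w**2/19 + 33*w/35 + 32/35)/(w + 11/12).
Order-3 pole: residue = g''(a)/2; g''(-8/9) = 16124832/95, so the residue is 8062416/95.
List the singular points by increasing real part (a conjugate pair: the negative imaginary part first).

Radius of convergence at 0: 8/9.
At -11/12: a pole of order 1; residue -8062416/95.
At -8/9: a pole of order 3; residue 8062416/95.


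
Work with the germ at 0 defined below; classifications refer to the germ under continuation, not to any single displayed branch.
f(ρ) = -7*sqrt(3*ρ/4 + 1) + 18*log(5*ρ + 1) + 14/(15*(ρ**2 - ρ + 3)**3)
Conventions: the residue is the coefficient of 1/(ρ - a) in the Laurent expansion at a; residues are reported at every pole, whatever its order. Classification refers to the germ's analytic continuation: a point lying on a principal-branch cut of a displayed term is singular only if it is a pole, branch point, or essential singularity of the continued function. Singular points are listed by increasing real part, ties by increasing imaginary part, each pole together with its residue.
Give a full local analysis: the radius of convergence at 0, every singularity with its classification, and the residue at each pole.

Denominator factor (ρ**2 - ρ + 3)^3: discriminant -11, complex-conjugate roots (1/2) + ((1/2)*sqrt(11))*i and (1/2) - ((1/2)*sqrt(11))*i; poles of order 3, moduli sqrt(3) and sqrt(3).
Branch term (-7)*sqrt(1 - ρ/(-4/3)): its argument vanishes at ρ = -4/3, a square-root branch point, modulus 4/3.
Branch term (18)*log(1 - ρ/(-1/5)): its argument vanishes at ρ = -1/5, a logarithmic branch point, modulus 1/5.
The radius of convergence is the smallest modulus among the singular points: 1/5.
The branch terms are analytic at (1/2) - ((1/2)*sqrt(11))*i and contribute nothing to the residue; only the rational part matters.
The factor ρ**2 - ρ + 3 splits as (ρ - a)(ρ - a') with a = (1/2) - ((1/2)*sqrt(11))*i, a' = (1/2) + ((1/2)*sqrt(11))*i. At the order-3 pole a set g(ρ) = (ρ - a)^3*(rational part) = [14/15] / (ρ - a')^3.
Order-3 pole: residue = g''(a)/2; g''((1/2) - ((1/2)*sqrt(11))*i) = ((56/6655)*sqrt(11))*i, so the residue is ((28/6655)*sqrt(11))*i.
The branch terms are analytic at (1/2) + ((1/2)*sqrt(11))*i and contribute nothing to the residue; only the rational part matters.
The factor ρ**2 - ρ + 3 splits as (ρ - a)(ρ - a') with a = (1/2) + ((1/2)*sqrt(11))*i, a' = (1/2) - ((1/2)*sqrt(11))*i. At the order-3 pole a set g(ρ) = (ρ - a)^3*(rational part) = [14/15] / (ρ - a')^3.
Order-3 pole: residue = g''(a)/2; g''((1/2) + ((1/2)*sqrt(11))*i) = -((56/6655)*sqrt(11))*i, so the residue is -((28/6655)*sqrt(11))*i.
List the singular points by increasing real part (a conjugate pair: the negative imaginary part first).

Radius of convergence at 0: 1/5.
At -4/3: an algebraic (square-root) branch point.
At -1/5: a logarithmic branch point.
At (1/2) - ((1/2)*sqrt(11))*i: a pole of order 3; residue ((28/6655)*sqrt(11))*i.
At (1/2) + ((1/2)*sqrt(11))*i: a pole of order 3; residue -((28/6655)*sqrt(11))*i.


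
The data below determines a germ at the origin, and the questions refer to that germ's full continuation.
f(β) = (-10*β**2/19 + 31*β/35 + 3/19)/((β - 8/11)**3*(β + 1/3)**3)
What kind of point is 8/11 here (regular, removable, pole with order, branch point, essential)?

The point is a pole of order 3.

The denominator factor β - 8/11 vanishes at 8/11 and appears to the power 3; the numerator there equals 42137/80465, nonzero, and no other factor vanishes.
Hence a pole whose order is the multiplicity, 3.


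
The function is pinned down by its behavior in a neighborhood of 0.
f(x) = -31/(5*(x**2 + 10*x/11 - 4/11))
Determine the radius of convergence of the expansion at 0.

The radius of convergence is -5/11 + (1/11)*sqrt(69).

Denominator factor (x**2 + 10*x/11 - 4/11): discriminant 276/121, real irrational roots -5/11 + (1/11)*sqrt(69) and -5/11 - (1/11)*sqrt(69); poles of order 1, moduli -5/11 + (1/11)*sqrt(69) and 5/11 + (1/11)*sqrt(69).
The radius of convergence is the smallest modulus among the singular points: -5/11 + (1/11)*sqrt(69).


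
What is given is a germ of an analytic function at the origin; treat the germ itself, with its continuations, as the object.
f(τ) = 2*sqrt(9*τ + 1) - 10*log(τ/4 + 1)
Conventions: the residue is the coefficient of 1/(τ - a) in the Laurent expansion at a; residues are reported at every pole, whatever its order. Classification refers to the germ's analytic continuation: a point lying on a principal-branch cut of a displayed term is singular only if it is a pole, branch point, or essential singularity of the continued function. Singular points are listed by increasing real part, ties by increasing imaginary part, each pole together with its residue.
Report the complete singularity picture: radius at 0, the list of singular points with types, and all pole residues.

Branch term (2)*sqrt(1 - τ/(-1/9)): its argument vanishes at τ = -1/9, a square-root branch point, modulus 1/9.
Branch term (-10)*log(1 - τ/(-4)): its argument vanishes at τ = -4, a logarithmic branch point, modulus 4.
The radius of convergence is the smallest modulus among the singular points: 1/9.
List the singular points by increasing real part (a conjugate pair: the negative imaginary part first).

Radius of convergence at 0: 1/9.
At -4: a logarithmic branch point.
At -1/9: an algebraic (square-root) branch point.


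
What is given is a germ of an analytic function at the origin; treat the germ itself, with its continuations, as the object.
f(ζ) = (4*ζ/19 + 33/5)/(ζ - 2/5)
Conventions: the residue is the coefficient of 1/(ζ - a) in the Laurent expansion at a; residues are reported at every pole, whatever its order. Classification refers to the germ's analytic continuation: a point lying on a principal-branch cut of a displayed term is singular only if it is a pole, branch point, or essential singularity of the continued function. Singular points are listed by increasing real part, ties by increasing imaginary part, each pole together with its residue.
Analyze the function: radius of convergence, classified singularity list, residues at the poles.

Denominator factor (ζ - 2/5): pole of order 1 at 2/5, modulus 2/5.
The radius of convergence is the smallest modulus among the singular points: 2/5.
At the order-1 pole 2/5 set g(ζ) = (ζ - (2/5))*f(ζ) = 4*ζ/19 + 33/5.
Simple pole: residue = g(a) at a = 2/5, which is 127/19.

Radius of convergence at 0: 2/5.
At 2/5: a pole of order 1; residue 127/19.


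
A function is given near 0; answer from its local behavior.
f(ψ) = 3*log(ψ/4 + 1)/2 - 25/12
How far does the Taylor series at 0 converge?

Branch term (3/2)*log(1 - ψ/(-4)): its argument vanishes at ψ = -4, a logarithmic branch point, modulus 4.
The radius of convergence is the smallest modulus among the singular points: 4.

The radius of convergence is 4.


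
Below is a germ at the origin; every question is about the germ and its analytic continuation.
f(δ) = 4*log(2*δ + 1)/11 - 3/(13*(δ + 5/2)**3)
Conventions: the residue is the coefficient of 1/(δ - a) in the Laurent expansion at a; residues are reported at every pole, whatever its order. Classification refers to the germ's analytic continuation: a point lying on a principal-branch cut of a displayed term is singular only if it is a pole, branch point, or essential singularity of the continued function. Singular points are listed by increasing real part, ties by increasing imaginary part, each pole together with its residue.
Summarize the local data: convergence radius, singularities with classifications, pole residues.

Denominator factor (δ + 5/2)^3: pole of order 3 at -5/2, modulus 5/2.
Branch term (4/11)*log(1 - δ/(-1/2)): its argument vanishes at δ = -1/2, a logarithmic branch point, modulus 1/2.
The radius of convergence is the smallest modulus among the singular points: 1/2.
The branch term is analytic at -5/2 and contributes nothing to the residue; only the rational part matters.
At the order-3 pole -5/2 set g(δ) = (δ - (-5/2))^3*(rational part) = -3/13.
Order-3 pole: residue = g''(a)/2; g''(-5/2) = 0, so the residue is 0.
List the singular points by increasing real part (a conjugate pair: the negative imaginary part first).

Radius of convergence at 0: 1/2.
At -5/2: a pole of order 3; residue 0.
At -1/2: a logarithmic branch point.


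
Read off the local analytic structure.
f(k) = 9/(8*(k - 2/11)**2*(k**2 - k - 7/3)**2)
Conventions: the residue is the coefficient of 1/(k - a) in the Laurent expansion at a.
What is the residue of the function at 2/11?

The residue is -273947751/2925730804.

At the order-2 pole 2/11 set g(k) = (k - (2/11))^2*f(k) = 9/(8*(k**2 - k - 7/3)**2).
Order-2 pole: residue = g'(a); g'(2/11) = -273947751/2925730804, so the residue is -273947751/2925730804.


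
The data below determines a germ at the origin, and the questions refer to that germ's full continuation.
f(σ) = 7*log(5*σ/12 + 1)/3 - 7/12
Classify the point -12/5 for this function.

The point is a logarithmic branch point.

The term (7/3)*log(1 - σ/(-12/5)) has argument 1 - -12/5/(-12/5) = 0 at -12/5: a logarithmic (infinitely-sheeted) branch point; the remaining terms are analytic or single-valued there.


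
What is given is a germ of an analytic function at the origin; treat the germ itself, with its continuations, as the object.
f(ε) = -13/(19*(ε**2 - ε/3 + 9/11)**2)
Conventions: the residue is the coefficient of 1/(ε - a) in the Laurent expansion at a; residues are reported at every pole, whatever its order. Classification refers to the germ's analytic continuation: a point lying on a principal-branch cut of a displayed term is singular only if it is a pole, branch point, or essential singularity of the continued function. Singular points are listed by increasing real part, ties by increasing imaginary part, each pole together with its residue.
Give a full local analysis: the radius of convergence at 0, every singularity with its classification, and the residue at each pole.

Radius of convergence at 0: (3/11)*sqrt(11).
At (1/6) - ((1/66)*sqrt(3443))*i: a pole of order 2; residue -((7722/1861411)*sqrt(3443))*i.
At (1/6) + ((1/66)*sqrt(3443))*i: a pole of order 2; residue ((7722/1861411)*sqrt(3443))*i.

Denominator factor (ε**2 - ε/3 + 9/11)^2: discriminant -313/99, complex-conjugate roots (1/6) + ((1/66)*sqrt(3443))*i and (1/6) - ((1/66)*sqrt(3443))*i; poles of order 2, moduli (3/11)*sqrt(11) and (3/11)*sqrt(11).
The radius of convergence is the smallest modulus among the singular points: (3/11)*sqrt(11).
The factor ε**2 - ε/3 + 9/11 splits as (ε - a)(ε - a') with a = (1/6) - ((1/66)*sqrt(3443))*i, a' = (1/6) + ((1/66)*sqrt(3443))*i. At the order-2 pole a set g(ε) = (ε - a)^2*f(ε) = [-13/19] / (ε - a')^2.
Order-2 pole: residue = g'(a); g'((1/6) - ((1/66)*sqrt(3443))*i) = -((7722/1861411)*sqrt(3443))*i, so the residue is -((7722/1861411)*sqrt(3443))*i.
The factor ε**2 - ε/3 + 9/11 splits as (ε - a)(ε - a') with a = (1/6) + ((1/66)*sqrt(3443))*i, a' = (1/6) - ((1/66)*sqrt(3443))*i. At the order-2 pole a set g(ε) = (ε - a)^2*f(ε) = [-13/19] / (ε - a')^2.
Order-2 pole: residue = g'(a); g'((1/6) + ((1/66)*sqrt(3443))*i) = ((7722/1861411)*sqrt(3443))*i, so the residue is ((7722/1861411)*sqrt(3443))*i.
List the singular points by increasing real part (a conjugate pair: the negative imaginary part first).


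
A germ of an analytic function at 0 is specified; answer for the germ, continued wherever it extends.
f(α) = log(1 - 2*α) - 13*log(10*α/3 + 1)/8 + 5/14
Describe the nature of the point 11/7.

There is no denominator, hence no pole anywhere.
Branch term log(1 - α/(-3/10)): argument at 11/7 is 131/21, nonzero, so 11/7 is not its branch point (a point on a principal cut is still regular for the continued germ).
Branch term log(1 - α/(1/2)): argument at 11/7 is -15/7, nonzero, so 11/7 is not its branch point (a point on a principal cut is still regular for the continued germ).
So the germ continues analytically to 11/7.

The point is a regular point.


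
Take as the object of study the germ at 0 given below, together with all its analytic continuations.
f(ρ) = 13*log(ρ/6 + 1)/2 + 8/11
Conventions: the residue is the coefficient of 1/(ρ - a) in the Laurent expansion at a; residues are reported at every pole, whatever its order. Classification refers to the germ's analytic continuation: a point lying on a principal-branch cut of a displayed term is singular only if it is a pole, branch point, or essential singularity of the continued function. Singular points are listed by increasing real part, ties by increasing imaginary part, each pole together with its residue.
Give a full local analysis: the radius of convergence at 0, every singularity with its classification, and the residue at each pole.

Radius of convergence at 0: 6.
At -6: a logarithmic branch point.

Branch term (13/2)*log(1 - ρ/(-6)): its argument vanishes at ρ = -6, a logarithmic branch point, modulus 6.
The radius of convergence is the smallest modulus among the singular points: 6.


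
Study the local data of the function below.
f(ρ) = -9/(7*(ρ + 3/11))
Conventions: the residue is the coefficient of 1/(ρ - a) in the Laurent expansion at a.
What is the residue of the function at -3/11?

The residue is -9/7.

At the order-1 pole -3/11 set g(ρ) = (ρ - (-3/11))*f(ρ) = -9/7.
Simple pole: residue = g(a) at a = -3/11, which is -9/7.


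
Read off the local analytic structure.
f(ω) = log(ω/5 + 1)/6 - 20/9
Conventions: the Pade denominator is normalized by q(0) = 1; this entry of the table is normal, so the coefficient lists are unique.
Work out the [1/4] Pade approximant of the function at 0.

Taylor coefficients needed (expand at 0): a_0 = -20/9, a_1 = 1/30, a_2 = -1/300, a_3 = 1/2250, a_4 = -1/15000, a_5 = 1/93750.
Write the denominator as Q(ω) = 1 + q1*ω + q2*ω^2 + q3*ω^3 + q4*ω^4. Requiring Q*f - P = O(ω^6) with deg P <= 1 kills the coefficients of ω^2..ω^5 in Q*f:
  ω^2: a_2 + q1*a_1 + q2*a_0 = 0, i.e. -1/300 + (1/30)*q1 + (-20/9)*q2 = 0.
  ω^3: a_3 + q1*a_2 + q2*a_1 + q3*a_0 = 0, i.e. 1/2250 + (-1/300)*q1 + (1/30)*q2 + (-20/9)*q3 = 0.
  ω^4: a_4 + q1*a_3 + q2*a_2 + q3*a_1 + q4*a_0 = 0, i.e. -1/15000 + (1/2250)*q1 + (-1/300)*q2 + (1/30)*q3 + (-20/9)*q4 = 0.
  ω^5: a_5 + q1*a_4 + q2*a_3 + q3*a_2 + q4*a_1 = 0, i.e. 1/93750 + (-1/15000)*q1 + (1/2250)*q2 + (-1/300)*q3 + (1/30)*q4 = 0.
Solving this linear system: q1 = 20573/121130, q2 = 1269/1211300, q3 = -473/12113000, q4 = 1097/605650000.
The numerator is Q*f truncated at degree 1: P0 = a_0 = -20/9; P1 = a_1 + q1*a_0 = -375121/1090170.

The Pade approximant has numerator coefficients [-20/9, -375121/1090170]; denominator coefficients [1, 20573/121130, 1269/1211300, -473/12113000, 1097/605650000].


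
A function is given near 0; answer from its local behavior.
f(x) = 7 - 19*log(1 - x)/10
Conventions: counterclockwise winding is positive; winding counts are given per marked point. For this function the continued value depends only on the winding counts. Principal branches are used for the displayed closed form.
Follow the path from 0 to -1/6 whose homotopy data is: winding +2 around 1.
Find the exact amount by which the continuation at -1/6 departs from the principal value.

The rational part is single-valued and drops out of the difference; each branch term changes only by its own monodromy.
(-19/10)*log(1 - x/(1)): each positive loop around 1 adds 2*pi*i to the log, so winding +2 contributes (-19/10)*(2)*2*pi*i = -(38/5)*pi*i.
Summing the contributions at x = -1/6 gives -(38/5)*pi*i.

Continued minus principal equals -(38/5)*pi*i.


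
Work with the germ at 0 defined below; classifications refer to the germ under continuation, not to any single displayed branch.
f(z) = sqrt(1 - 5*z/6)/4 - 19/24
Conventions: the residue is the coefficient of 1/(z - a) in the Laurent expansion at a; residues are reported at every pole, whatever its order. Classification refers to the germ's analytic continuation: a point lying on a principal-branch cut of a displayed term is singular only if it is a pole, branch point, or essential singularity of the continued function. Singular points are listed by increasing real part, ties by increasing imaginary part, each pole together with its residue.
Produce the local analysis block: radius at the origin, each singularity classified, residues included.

Branch term (1/4)*sqrt(1 - z/(6/5)): its argument vanishes at z = 6/5, a square-root branch point, modulus 6/5.
The radius of convergence is the smallest modulus among the singular points: 6/5.

Radius of convergence at 0: 6/5.
At 6/5: an algebraic (square-root) branch point.


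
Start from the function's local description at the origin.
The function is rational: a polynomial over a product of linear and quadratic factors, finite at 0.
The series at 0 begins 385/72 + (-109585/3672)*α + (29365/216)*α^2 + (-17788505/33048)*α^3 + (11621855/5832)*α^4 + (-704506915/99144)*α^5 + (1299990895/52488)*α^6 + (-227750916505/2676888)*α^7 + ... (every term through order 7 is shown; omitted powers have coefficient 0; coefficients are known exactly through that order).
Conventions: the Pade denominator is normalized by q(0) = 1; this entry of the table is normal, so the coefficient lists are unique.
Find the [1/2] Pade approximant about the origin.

The Pade approximant has numerator coefficients [385/72, 52538965/6058188]; denominator coefficients [1, 1497343/207879, 9214988/623637].

Taylor coefficients needed (read off): a_0 = 385/72, a_1 = -109585/3672, a_2 = 29365/216, a_3 = -17788505/33048.
Write the denominator as Q(α) = 1 + q1*α + q2*α^2. Requiring Q*f - P = O(α^4) with deg P <= 1 kills the coefficients of α^2..α^3 in Q*f:
  α^2: a_2 + q1*a_1 + q2*a_0 = 0, i.e. 29365/216 + (-109585/3672)*q1 + (385/72)*q2 = 0.
  α^3: a_3 + q1*a_2 + q2*a_1 = 0, i.e. -17788505/33048 + (29365/216)*q1 + (-109585/3672)*q2 = 0.
Solving this linear system: q1 = 1497343/207879, q2 = 9214988/623637.
The numerator is Q*f truncated at degree 1: P0 = a_0 = 385/72; P1 = a_1 + q1*a_0 = 52538965/6058188.


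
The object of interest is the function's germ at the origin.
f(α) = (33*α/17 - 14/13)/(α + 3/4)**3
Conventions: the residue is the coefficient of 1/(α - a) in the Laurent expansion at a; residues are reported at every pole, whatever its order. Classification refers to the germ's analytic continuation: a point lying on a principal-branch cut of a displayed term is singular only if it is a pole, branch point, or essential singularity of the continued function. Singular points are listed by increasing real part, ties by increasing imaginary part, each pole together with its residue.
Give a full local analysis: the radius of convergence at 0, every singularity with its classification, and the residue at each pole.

Radius of convergence at 0: 3/4.
At -3/4: a pole of order 3; residue 0.

Denominator factor (α + 3/4)^3: pole of order 3 at -3/4, modulus 3/4.
The radius of convergence is the smallest modulus among the singular points: 3/4.
At the order-3 pole -3/4 set g(α) = (α - (-3/4))^3*f(α) = 33*α/17 - 14/13.
Order-3 pole: residue = g''(a)/2; g''(-3/4) = 0, so the residue is 0.


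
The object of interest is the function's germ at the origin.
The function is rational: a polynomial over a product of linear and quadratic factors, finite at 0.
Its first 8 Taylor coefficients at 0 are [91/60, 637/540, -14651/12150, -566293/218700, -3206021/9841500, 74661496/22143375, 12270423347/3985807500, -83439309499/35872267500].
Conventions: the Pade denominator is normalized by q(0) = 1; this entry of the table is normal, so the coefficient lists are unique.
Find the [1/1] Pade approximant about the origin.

Taylor coefficients needed (read off): a_0 = 91/60, a_1 = 637/540, a_2 = -14651/12150.
Write the denominator as Q(j) = 1 + q1*j. Requiring Q*f - P = O(j^3) with deg P <= 1 kills the coefficients of j^2..j^2 in Q*f:
  j^2: a_2 + q1*a_1 = 0, i.e. -14651/12150 + (637/540)*q1 = 0.
Solving this linear system: q1 = 46/45.
The numerator is Q*f truncated at degree 1: P0 = a_0 = 91/60; P1 = a_1 + q1*a_0 = 273/100.

The Pade approximant has numerator coefficients [91/60, 273/100]; denominator coefficients [1, 46/45].


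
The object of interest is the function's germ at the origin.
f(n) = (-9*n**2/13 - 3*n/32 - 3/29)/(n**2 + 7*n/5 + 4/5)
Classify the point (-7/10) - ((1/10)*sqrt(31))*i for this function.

The point is a pole of order 1.

The denominator factor n**2 + 7*n/5 + 4/5 vanishes at (-7/10) - ((1/10)*sqrt(31))*i and appears to the power 1; the numerator there equals (-97983/603200) - ((1821/20800)*sqrt(31))*i, nonzero, and no other factor vanishes.
Hence a pole whose order is the multiplicity, 1.


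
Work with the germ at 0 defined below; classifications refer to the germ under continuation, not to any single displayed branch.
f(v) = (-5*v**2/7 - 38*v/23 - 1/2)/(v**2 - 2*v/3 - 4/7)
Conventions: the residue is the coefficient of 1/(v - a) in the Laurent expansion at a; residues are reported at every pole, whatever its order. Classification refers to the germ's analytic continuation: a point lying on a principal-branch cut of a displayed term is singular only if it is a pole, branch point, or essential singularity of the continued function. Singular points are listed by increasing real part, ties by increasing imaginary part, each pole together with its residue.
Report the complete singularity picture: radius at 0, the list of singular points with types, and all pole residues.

Denominator factor (v**2 - 2*v/3 - 4/7): discriminant 172/63, real irrational roots 1/3 + (1/21)*sqrt(301) and 1/3 - (1/21)*sqrt(301); poles of order 1, moduli 1/3 + (1/21)*sqrt(301) and -1/3 + (1/21)*sqrt(301).
The radius of convergence is the smallest modulus among the singular points: -1/3 + (1/21)*sqrt(301).
The factor v**2 - 2*v/3 - 4/7 splits as (v - a)(v - a') with a = 1/3 - (1/21)*sqrt(301), a' = 1/3 + (1/21)*sqrt(301). At the order-1 pole a set g(v) = (v - a)*f(v) = [-5*v**2/7 - 38*v/23 - 1/2] / (v - a').
Simple pole: residue = g(a) at a = 1/3 - (1/21)*sqrt(301), which is -514/483 + (32815/581532)*sqrt(301).
The factor v**2 - 2*v/3 - 4/7 splits as (v - a)(v - a') with a = 1/3 + (1/21)*sqrt(301), a' = 1/3 - (1/21)*sqrt(301). At the order-1 pole a set g(v) = (v - a)*f(v) = [-5*v**2/7 - 38*v/23 - 1/2] / (v - a').
Simple pole: residue = g(a) at a = 1/3 + (1/21)*sqrt(301), which is -514/483 - (32815/581532)*sqrt(301).
List the singular points by increasing real part (a conjugate pair: the negative imaginary part first).

Radius of convergence at 0: -1/3 + (1/21)*sqrt(301).
At 1/3 - (1/21)*sqrt(301): a pole of order 1; residue -514/483 + (32815/581532)*sqrt(301).
At 1/3 + (1/21)*sqrt(301): a pole of order 1; residue -514/483 - (32815/581532)*sqrt(301).


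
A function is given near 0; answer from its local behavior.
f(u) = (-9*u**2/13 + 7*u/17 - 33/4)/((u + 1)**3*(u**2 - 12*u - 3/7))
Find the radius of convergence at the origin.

The radius of convergence is -6 + (1/7)*sqrt(1785).

Denominator factor (u + 1)^3: pole of order 3 at -1, modulus 1.
Denominator factor (u**2 - 12*u - 3/7): discriminant 1020/7, real irrational roots 6 + (1/7)*sqrt(1785) and 6 - (1/7)*sqrt(1785); poles of order 1, moduli 6 + (1/7)*sqrt(1785) and -6 + (1/7)*sqrt(1785).
The radius of convergence is the smallest modulus among the singular points: -6 + (1/7)*sqrt(1785).


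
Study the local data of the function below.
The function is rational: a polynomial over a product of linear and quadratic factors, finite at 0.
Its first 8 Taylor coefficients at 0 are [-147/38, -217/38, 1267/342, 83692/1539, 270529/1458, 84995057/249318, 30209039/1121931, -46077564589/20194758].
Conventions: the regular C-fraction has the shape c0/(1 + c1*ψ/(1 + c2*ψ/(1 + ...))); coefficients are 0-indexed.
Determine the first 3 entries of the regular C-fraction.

Taylor coefficients (read off): a_0 = -147/38, a_1 = -217/38, a_2 = 1267/342.
c0 = a_0 = -147/38. Peel one level at a time: if S = 1 + c*ψ/S' with S'(0) = 1, then c is the ψ-coefficient of S and S' = c*ψ/(S - 1).
S_1 = c0/f = 1 + (-31/21)*ψ + (4150/1323)*ψ^2 + ...; c1 = -31/21.
S_2 = c1*ψ/(S_1 - 1) = 1 + (4150/1953)*ψ + ...; c2 = 4150/1953.

The regular C-fraction coefficients are [-147/38, -31/21, 4150/1953].


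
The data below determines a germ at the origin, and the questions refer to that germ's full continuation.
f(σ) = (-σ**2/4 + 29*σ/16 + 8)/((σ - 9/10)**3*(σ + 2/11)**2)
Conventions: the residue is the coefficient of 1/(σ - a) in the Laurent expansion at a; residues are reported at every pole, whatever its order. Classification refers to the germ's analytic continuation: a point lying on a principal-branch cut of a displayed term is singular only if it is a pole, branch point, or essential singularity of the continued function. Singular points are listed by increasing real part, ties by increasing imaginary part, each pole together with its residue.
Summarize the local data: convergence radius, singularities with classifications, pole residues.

Denominator factor (σ + 2/11)^2: pole of order 2 at -2/11, modulus 2/11.
Denominator factor (σ - 9/10)^3: pole of order 3 at 9/10, modulus 9/10.
The radius of convergence is the smallest modulus among the singular points: 2/11.
At the order-2 pole -2/11 set g(σ) = (σ - (-2/11))^2*f(σ) = (-σ**2/4 + 29*σ/16 + 8)/(σ - 9/10)**3.
Order-2 pole: residue = g'(a); g'(-2/11) = -7333885625/401067842, so the residue is -7333885625/401067842.
At the order-3 pole 9/10 set g(σ) = (σ - (9/10))^3*f(σ) = (-σ**2/4 + 29*σ/16 + 8)/(σ + 2/11)**2.
Order-3 pole: residue = g''(a)/2; g''(9/10) = 7333885625/200533921, so the residue is 7333885625/401067842.
List the singular points by increasing real part (a conjugate pair: the negative imaginary part first).

Radius of convergence at 0: 2/11.
At -2/11: a pole of order 2; residue -7333885625/401067842.
At 9/10: a pole of order 3; residue 7333885625/401067842.


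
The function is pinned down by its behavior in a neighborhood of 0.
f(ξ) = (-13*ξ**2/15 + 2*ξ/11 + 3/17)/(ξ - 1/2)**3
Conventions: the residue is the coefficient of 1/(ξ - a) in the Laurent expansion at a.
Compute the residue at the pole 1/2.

The residue is -13/15.

At the order-3 pole 1/2 set g(ξ) = (ξ - (1/2))^3*f(ξ) = -13*ξ**2/15 + 2*ξ/11 + 3/17.
Order-3 pole: residue = g''(a)/2; g''(1/2) = -26/15, so the residue is -13/15.


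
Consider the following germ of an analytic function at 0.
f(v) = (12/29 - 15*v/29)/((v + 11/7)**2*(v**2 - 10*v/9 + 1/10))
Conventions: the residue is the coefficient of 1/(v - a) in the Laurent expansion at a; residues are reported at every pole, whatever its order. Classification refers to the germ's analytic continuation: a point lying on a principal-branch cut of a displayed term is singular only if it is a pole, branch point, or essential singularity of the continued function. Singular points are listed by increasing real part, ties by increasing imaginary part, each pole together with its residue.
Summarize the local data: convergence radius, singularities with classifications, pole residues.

Radius of convergence at 0: 5/9 - (13/90)*sqrt(10).
At -11/7: a pole of order 2; residue 1683980550/10503189869.
At 5/9 - (13/90)*sqrt(10): a pole of order 1; residue -841990275/10503189869 - (2683831185/136541468297)*sqrt(10).
At 5/9 + (13/90)*sqrt(10): a pole of order 1; residue -841990275/10503189869 + (2683831185/136541468297)*sqrt(10).

Denominator factor (v**2 - 10*v/9 + 1/10): discriminant 338/405, real irrational roots 5/9 + (13/90)*sqrt(10) and 5/9 - (13/90)*sqrt(10); poles of order 1, moduli 5/9 + (13/90)*sqrt(10) and 5/9 - (13/90)*sqrt(10).
Denominator factor (v + 11/7)^2: pole of order 2 at -11/7, modulus 11/7.
The radius of convergence is the smallest modulus among the singular points: 5/9 - (13/90)*sqrt(10).
At the order-2 pole -11/7 set g(v) = (v - (-11/7))^2*f(v) = (12/29 - 15*v/29)/(v**2 - 10*v/9 + 1/10).
Order-2 pole: residue = g'(a); g'(-11/7) = 1683980550/10503189869, so the residue is 1683980550/10503189869.
The factor v**2 - 10*v/9 + 1/10 splits as (v - a)(v - a') with a = 5/9 - (13/90)*sqrt(10), a' = 5/9 + (13/90)*sqrt(10). At the order-1 pole a set g(v) = (v - a)*f(v) = [(12/29 - 15*v/29)/(v + 11/7)**2] / (v - a').
Simple pole: residue = g(a) at a = 5/9 - (13/90)*sqrt(10), which is -841990275/10503189869 - (2683831185/136541468297)*sqrt(10).
The factor v**2 - 10*v/9 + 1/10 splits as (v - a)(v - a') with a = 5/9 + (13/90)*sqrt(10), a' = 5/9 - (13/90)*sqrt(10). At the order-1 pole a set g(v) = (v - a)*f(v) = [(12/29 - 15*v/29)/(v + 11/7)**2] / (v - a').
Simple pole: residue = g(a) at a = 5/9 + (13/90)*sqrt(10), which is -841990275/10503189869 + (2683831185/136541468297)*sqrt(10).
List the singular points by increasing real part (a conjugate pair: the negative imaginary part first).


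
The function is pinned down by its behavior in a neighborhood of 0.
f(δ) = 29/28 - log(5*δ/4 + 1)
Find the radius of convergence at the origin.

The radius of convergence is 4/5.

Branch term (-1)*log(1 - δ/(-4/5)): its argument vanishes at δ = -4/5, a logarithmic branch point, modulus 4/5.
The radius of convergence is the smallest modulus among the singular points: 4/5.


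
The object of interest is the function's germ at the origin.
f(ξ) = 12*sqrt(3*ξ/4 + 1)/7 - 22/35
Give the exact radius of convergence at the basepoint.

Branch term (12/7)*sqrt(1 - ξ/(-4/3)): its argument vanishes at ξ = -4/3, a square-root branch point, modulus 4/3.
The radius of convergence is the smallest modulus among the singular points: 4/3.

The radius of convergence is 4/3.


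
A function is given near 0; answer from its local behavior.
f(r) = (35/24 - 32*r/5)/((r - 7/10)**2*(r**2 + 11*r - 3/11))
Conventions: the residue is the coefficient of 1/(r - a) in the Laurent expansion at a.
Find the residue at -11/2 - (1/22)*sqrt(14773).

The factor r**2 + 11*r - 3/11 splits as (r - a)(r - a') with a = -11/2 - (1/22)*sqrt(14773), a' = -11/2 + (1/22)*sqrt(14773). At the order-1 pole a set g(r) = (r - a)*f(r) = [(35/24 - 32*r/5)/(r - 7/10)**2] / (r - a').
Simple pole: residue = g(a) at a = -11/2 - (1/22)*sqrt(14773), which is 23961410/227540043 - (767926555/611172555498)*sqrt(14773).

The residue is 23961410/227540043 - (767926555/611172555498)*sqrt(14773).
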